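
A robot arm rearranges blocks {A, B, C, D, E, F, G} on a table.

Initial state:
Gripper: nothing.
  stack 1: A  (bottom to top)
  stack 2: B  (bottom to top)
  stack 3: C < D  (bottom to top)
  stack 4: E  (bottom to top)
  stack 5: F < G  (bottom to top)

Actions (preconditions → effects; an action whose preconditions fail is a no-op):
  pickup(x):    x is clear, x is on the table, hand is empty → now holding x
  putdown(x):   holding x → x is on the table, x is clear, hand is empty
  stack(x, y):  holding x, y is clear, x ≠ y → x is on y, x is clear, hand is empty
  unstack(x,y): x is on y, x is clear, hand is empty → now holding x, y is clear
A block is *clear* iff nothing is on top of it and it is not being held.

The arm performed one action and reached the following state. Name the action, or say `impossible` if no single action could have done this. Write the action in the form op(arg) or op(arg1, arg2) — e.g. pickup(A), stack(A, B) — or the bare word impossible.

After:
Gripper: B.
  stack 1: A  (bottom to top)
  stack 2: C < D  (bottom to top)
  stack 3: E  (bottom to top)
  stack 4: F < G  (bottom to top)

target: towers=[A; C/D; E; F/G] holding=B
         pickup(B) → towers=[A; C/D; E; F/G] holding=B  ← match
     unstack(G, F) → towers=[A; B; C/D; E; F] holding=G
     unstack(D, C) → towers=[A; B; C; E; F/G] holding=D
         pickup(A) → towers=[B; C/D; E; F/G] holding=A
         pickup(E) → towers=[A; B; C/D; F/G] holding=E

pickup(B)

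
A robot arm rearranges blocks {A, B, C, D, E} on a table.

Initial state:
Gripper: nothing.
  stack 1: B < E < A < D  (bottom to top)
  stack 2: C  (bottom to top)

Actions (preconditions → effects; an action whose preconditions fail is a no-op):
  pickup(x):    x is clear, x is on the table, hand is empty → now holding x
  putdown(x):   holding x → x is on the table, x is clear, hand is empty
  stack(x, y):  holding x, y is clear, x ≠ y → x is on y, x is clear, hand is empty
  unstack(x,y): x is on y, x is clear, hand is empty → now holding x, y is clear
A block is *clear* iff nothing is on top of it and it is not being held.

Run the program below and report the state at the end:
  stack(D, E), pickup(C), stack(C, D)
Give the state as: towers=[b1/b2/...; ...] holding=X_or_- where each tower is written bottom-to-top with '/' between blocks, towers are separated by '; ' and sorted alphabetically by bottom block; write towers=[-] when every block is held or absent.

towers=[B/E/A/D/C] holding=-

step 1 (stack(D, E)) [no-op]: towers=[B/E/A/D; C] holding=-
step 2 (pickup(C)): towers=[B/E/A/D] holding=C
step 3 (stack(C, D)): towers=[B/E/A/D/C] holding=-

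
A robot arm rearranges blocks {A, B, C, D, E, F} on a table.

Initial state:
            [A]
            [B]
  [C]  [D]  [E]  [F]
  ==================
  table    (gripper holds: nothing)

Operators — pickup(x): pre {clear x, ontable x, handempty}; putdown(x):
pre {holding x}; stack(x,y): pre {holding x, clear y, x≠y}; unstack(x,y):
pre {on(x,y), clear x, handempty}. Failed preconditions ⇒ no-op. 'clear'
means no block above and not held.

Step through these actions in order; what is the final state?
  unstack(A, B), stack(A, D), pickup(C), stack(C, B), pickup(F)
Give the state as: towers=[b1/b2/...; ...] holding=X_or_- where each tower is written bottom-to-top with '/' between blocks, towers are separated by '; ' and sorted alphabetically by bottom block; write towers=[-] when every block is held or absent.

towers=[D/A; E/B/C] holding=F

step 1 (unstack(A, B)): towers=[C; D; E/B; F] holding=A
step 2 (stack(A, D)): towers=[C; D/A; E/B; F] holding=-
step 3 (pickup(C)): towers=[D/A; E/B; F] holding=C
step 4 (stack(C, B)): towers=[D/A; E/B/C; F] holding=-
step 5 (pickup(F)): towers=[D/A; E/B/C] holding=F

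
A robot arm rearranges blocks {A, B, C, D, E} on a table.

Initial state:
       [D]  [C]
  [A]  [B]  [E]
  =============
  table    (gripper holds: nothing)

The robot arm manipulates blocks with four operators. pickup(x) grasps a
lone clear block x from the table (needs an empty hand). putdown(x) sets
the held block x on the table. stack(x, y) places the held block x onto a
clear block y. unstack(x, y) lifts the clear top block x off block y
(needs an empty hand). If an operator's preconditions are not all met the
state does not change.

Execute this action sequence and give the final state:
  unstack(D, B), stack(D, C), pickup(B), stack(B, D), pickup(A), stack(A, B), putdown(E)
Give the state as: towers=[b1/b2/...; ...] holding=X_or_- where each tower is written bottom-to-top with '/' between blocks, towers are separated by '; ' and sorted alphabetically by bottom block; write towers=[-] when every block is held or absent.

towers=[E/C/D/B/A] holding=-

step 1 (unstack(D, B)): towers=[A; B; E/C] holding=D
step 2 (stack(D, C)): towers=[A; B; E/C/D] holding=-
step 3 (pickup(B)): towers=[A; E/C/D] holding=B
step 4 (stack(B, D)): towers=[A; E/C/D/B] holding=-
step 5 (pickup(A)): towers=[E/C/D/B] holding=A
step 6 (stack(A, B)): towers=[E/C/D/B/A] holding=-
step 7 (putdown(E)) [no-op]: towers=[E/C/D/B/A] holding=-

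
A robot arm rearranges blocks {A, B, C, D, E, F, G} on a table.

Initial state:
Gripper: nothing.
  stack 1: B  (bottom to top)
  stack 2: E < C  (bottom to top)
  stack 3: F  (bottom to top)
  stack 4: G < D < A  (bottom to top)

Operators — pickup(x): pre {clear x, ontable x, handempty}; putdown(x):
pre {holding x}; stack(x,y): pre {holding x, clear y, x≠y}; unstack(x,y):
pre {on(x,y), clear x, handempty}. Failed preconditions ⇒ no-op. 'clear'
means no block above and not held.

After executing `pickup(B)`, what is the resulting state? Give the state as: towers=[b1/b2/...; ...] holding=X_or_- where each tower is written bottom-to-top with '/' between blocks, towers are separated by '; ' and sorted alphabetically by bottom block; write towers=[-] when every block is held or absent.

before: towers=[B; E/C; F; G/D/A] holding=-
pre[pickup(B)]: clear(B) ok, ontable(B) ok, handempty ok
all met → apply pickup(B)
after:  towers=[E/C; F; G/D/A] holding=B

towers=[E/C; F; G/D/A] holding=B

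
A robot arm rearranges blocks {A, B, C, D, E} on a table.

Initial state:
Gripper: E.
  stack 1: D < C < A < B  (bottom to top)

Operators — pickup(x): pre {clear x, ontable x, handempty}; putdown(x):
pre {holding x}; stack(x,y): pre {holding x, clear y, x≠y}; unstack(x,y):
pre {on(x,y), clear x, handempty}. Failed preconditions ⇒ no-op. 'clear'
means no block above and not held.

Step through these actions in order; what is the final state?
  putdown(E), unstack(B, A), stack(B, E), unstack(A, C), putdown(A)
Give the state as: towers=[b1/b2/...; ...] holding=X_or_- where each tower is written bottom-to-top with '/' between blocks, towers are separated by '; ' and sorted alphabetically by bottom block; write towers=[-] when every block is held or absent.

towers=[A; D/C; E/B] holding=-

step 1 (putdown(E)): towers=[D/C/A/B; E] holding=-
step 2 (unstack(B, A)): towers=[D/C/A; E] holding=B
step 3 (stack(B, E)): towers=[D/C/A; E/B] holding=-
step 4 (unstack(A, C)): towers=[D/C; E/B] holding=A
step 5 (putdown(A)): towers=[A; D/C; E/B] holding=-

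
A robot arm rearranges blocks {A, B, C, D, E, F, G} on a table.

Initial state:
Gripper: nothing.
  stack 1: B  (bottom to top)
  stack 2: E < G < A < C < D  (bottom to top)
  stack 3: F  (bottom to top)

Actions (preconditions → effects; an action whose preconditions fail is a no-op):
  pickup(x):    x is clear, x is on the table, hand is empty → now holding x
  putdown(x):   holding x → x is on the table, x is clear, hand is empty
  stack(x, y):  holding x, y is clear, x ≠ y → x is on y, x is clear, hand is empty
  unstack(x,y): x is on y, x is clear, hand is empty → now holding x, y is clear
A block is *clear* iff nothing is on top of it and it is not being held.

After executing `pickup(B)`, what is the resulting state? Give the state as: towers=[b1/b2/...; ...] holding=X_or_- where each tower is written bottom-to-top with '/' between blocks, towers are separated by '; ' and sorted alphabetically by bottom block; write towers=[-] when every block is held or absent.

before: towers=[B; E/G/A/C/D; F] holding=-
pre[pickup(B)]: clear(B) ✓, ontable(B) ✓, handempty ✓
all met → apply pickup(B)
after:  towers=[E/G/A/C/D; F] holding=B

towers=[E/G/A/C/D; F] holding=B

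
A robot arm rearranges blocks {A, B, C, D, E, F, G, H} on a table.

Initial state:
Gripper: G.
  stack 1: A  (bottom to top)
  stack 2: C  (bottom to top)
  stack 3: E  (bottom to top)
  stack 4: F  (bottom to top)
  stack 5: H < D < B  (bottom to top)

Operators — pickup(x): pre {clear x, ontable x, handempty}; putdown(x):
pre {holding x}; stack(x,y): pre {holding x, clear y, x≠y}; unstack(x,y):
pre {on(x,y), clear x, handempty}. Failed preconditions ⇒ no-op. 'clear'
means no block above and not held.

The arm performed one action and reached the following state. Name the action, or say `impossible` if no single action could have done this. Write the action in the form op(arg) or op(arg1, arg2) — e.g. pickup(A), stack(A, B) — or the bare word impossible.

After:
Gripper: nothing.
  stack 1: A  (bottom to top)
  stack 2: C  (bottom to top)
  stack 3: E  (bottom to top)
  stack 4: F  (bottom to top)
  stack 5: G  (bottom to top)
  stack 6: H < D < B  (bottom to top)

target: towers=[A; C; E; F; G; H/D/B] holding=-
        putdown(G) → towers=[A; C; E; F; G; H/D/B] holding=-  ← match
       stack(G, A) → towers=[A/G; C; E; F; H/D/B] holding=-
       stack(G, E) → towers=[A; C; E/G; F; H/D/B] holding=-
       stack(G, B) → towers=[A; C; E; F; H/D/B/G] holding=-
       stack(G, F) → towers=[A; C; E; F/G; H/D/B] holding=-
       stack(G, C) → towers=[A; C/G; E; F; H/D/B] holding=-

putdown(G)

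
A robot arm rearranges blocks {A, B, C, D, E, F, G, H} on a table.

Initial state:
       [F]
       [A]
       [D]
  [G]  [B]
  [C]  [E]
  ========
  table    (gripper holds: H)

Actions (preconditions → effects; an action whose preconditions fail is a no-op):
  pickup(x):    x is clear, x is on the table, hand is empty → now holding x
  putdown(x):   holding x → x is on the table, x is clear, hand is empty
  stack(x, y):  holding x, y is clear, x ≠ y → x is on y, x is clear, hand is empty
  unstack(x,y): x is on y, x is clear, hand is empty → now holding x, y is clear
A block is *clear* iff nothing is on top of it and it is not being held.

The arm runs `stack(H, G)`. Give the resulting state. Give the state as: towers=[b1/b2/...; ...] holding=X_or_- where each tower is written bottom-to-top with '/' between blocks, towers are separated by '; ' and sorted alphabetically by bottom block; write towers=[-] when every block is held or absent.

before: towers=[C/G; E/B/D/A/F] holding=H
pre[stack(H, G)]: holding(H) yes, clear(G) yes, H≠G yes
all met → apply stack(H, G)
after:  towers=[C/G/H; E/B/D/A/F] holding=-

towers=[C/G/H; E/B/D/A/F] holding=-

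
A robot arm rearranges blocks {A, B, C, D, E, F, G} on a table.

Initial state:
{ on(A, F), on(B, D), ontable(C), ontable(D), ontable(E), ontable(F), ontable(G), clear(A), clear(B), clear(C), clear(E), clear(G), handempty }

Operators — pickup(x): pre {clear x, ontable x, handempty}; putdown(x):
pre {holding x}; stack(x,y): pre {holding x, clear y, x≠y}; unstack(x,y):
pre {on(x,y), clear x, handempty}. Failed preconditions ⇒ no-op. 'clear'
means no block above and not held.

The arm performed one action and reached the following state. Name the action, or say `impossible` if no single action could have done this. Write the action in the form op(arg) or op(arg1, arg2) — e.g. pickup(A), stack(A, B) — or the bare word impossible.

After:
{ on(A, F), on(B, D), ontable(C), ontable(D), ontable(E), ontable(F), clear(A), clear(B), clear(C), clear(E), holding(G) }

target: towers=[C; D/B; E; F/A] holding=G
     unstack(B, D) → towers=[C; D; E; F/A; G] holding=B
         pickup(G) → towers=[C; D/B; E; F/A] holding=G  ← match
     unstack(A, F) → towers=[C; D/B; E; F; G] holding=A
         pickup(E) → towers=[C; D/B; F/A; G] holding=E
         pickup(C) → towers=[D/B; E; F/A; G] holding=C

pickup(G)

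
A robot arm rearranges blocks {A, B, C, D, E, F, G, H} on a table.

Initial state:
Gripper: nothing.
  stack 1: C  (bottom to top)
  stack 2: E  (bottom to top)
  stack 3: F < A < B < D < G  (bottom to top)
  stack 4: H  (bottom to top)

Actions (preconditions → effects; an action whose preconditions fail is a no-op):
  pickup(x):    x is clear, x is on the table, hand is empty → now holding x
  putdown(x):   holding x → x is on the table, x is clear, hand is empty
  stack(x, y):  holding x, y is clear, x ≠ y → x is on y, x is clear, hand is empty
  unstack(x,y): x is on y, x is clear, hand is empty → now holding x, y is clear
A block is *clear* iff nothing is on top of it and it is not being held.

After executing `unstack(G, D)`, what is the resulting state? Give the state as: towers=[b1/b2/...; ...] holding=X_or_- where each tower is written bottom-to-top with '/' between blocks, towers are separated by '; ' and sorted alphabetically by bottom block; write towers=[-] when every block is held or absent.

towers=[C; E; F/A/B/D; H] holding=G

before: towers=[C; E; F/A/B/D/G; H] holding=-
pre[unstack(G, D)]: on(G,D) yes, clear(G) yes, handempty yes
all met → apply unstack(G, D)
after:  towers=[C; E; F/A/B/D; H] holding=G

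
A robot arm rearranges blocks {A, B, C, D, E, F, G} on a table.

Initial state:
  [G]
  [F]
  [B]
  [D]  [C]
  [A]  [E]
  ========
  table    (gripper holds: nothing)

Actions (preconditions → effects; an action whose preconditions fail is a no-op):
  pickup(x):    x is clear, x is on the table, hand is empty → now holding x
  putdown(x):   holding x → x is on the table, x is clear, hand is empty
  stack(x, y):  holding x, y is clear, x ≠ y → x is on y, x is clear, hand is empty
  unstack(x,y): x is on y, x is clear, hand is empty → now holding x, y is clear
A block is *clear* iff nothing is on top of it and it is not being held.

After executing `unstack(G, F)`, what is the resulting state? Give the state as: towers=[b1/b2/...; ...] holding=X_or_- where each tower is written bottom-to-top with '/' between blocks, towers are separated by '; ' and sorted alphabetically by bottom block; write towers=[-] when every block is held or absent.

before: towers=[A/D/B/F/G; E/C] holding=-
pre[unstack(G, F)]: on(G,F) yes, clear(G) yes, handempty yes
all met → apply unstack(G, F)
after:  towers=[A/D/B/F; E/C] holding=G

towers=[A/D/B/F; E/C] holding=G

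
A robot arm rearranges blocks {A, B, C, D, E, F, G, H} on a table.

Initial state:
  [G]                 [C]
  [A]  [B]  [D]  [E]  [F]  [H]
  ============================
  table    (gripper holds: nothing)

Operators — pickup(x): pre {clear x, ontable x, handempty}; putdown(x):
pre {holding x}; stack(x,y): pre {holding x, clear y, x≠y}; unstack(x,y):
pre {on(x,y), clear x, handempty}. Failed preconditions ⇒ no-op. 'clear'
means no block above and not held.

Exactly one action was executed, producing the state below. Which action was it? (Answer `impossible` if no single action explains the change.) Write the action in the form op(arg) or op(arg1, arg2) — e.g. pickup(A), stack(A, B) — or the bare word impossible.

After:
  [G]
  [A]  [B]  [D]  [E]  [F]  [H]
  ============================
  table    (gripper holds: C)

unstack(C, F)

target: towers=[A/G; B; D; E; F; H] holding=C
     unstack(G, A) → towers=[A; B; D; E; F/C; H] holding=G
         pickup(E) → towers=[A/G; B; D; F/C; H] holding=E
         pickup(H) → towers=[A/G; B; D; E; F/C] holding=H
         pickup(B) → towers=[A/G; D; E; F/C; H] holding=B
         pickup(D) → towers=[A/G; B; E; F/C; H] holding=D
     unstack(C, F) → towers=[A/G; B; D; E; F; H] holding=C  ← match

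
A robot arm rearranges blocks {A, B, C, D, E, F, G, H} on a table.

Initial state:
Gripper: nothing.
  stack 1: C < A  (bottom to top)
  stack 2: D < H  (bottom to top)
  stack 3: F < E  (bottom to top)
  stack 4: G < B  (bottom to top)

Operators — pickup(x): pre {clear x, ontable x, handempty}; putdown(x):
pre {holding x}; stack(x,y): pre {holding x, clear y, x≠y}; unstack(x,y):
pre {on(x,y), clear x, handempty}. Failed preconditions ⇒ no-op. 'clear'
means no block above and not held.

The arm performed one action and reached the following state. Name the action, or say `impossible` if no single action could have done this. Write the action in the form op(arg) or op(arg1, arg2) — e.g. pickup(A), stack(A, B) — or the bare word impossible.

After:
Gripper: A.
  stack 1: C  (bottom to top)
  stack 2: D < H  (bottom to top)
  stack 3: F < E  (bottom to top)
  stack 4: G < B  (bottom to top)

target: towers=[C; D/H; F/E; G/B] holding=A
     unstack(A, C) → towers=[C; D/H; F/E; G/B] holding=A  ← match
     unstack(E, F) → towers=[C/A; D/H; F; G/B] holding=E
     unstack(H, D) → towers=[C/A; D; F/E; G/B] holding=H
     unstack(B, G) → towers=[C/A; D/H; F/E; G] holding=B

unstack(A, C)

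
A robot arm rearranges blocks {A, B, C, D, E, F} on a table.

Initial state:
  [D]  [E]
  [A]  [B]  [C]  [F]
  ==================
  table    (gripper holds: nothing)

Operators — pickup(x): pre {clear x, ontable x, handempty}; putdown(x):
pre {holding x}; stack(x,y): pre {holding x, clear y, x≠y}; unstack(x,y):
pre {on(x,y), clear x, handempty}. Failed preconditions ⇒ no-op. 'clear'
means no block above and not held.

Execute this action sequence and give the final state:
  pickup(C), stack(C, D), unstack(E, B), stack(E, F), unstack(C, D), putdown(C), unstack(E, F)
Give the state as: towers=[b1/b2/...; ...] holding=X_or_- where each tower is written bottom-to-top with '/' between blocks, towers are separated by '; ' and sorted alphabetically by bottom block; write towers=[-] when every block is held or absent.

towers=[A/D; B; C; F] holding=E

step 1 (pickup(C)): towers=[A/D; B/E; F] holding=C
step 2 (stack(C, D)): towers=[A/D/C; B/E; F] holding=-
step 3 (unstack(E, B)): towers=[A/D/C; B; F] holding=E
step 4 (stack(E, F)): towers=[A/D/C; B; F/E] holding=-
step 5 (unstack(C, D)): towers=[A/D; B; F/E] holding=C
step 6 (putdown(C)): towers=[A/D; B; C; F/E] holding=-
step 7 (unstack(E, F)): towers=[A/D; B; C; F] holding=E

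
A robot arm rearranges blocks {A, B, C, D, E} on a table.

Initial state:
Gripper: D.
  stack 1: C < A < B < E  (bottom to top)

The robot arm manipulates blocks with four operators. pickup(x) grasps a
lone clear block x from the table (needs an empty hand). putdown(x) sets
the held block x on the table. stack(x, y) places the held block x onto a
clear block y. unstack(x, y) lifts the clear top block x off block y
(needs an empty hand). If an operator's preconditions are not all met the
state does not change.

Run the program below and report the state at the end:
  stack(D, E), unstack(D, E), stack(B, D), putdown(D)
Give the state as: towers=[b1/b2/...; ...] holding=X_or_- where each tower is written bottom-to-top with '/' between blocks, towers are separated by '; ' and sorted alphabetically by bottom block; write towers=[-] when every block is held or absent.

step 1 (stack(D, E)): towers=[C/A/B/E/D] holding=-
step 2 (unstack(D, E)): towers=[C/A/B/E] holding=D
step 3 (stack(B, D)) [no-op]: towers=[C/A/B/E] holding=D
step 4 (putdown(D)): towers=[C/A/B/E; D] holding=-

towers=[C/A/B/E; D] holding=-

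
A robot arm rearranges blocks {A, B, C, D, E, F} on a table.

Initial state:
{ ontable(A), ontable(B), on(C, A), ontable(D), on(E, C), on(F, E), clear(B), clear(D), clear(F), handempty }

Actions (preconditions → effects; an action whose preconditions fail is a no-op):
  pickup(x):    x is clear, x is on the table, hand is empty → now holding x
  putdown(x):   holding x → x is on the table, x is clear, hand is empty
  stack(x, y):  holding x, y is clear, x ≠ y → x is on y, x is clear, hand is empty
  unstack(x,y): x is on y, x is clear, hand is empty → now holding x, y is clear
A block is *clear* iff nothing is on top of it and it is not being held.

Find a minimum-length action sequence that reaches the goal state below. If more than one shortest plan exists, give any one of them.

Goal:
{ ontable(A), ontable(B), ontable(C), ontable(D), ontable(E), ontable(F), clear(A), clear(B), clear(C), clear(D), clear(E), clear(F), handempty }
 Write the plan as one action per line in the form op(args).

step 1 (unstack(F, E)): towers=[A/C/E; B; D] holding=F
step 2 (putdown(F)): towers=[A/C/E; B; D; F] holding=-
step 3 (unstack(E, C)): towers=[A/C; B; D; F] holding=E
step 4 (putdown(E)): towers=[A/C; B; D; E; F] holding=-
step 5 (unstack(C, A)): towers=[A; B; D; E; F] holding=C
step 6 (putdown(C)): towers=[A; B; C; D; E; F] holding=-
goal check: towers=[A; B; C; D; E; F] holding=- — reached (length 6, optimal by BFS)

unstack(F, E)
putdown(F)
unstack(E, C)
putdown(E)
unstack(C, A)
putdown(C)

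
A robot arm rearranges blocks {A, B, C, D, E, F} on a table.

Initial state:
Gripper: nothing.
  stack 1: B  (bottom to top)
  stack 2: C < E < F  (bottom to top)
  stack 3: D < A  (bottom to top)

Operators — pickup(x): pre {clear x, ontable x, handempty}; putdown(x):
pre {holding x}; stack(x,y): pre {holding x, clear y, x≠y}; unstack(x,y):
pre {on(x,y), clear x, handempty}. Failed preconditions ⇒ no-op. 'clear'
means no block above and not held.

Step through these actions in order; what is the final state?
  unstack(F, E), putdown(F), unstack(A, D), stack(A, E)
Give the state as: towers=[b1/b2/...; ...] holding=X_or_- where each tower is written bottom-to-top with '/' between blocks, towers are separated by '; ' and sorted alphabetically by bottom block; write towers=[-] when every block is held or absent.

step 1 (unstack(F, E)): towers=[B; C/E; D/A] holding=F
step 2 (putdown(F)): towers=[B; C/E; D/A; F] holding=-
step 3 (unstack(A, D)): towers=[B; C/E; D; F] holding=A
step 4 (stack(A, E)): towers=[B; C/E/A; D; F] holding=-

towers=[B; C/E/A; D; F] holding=-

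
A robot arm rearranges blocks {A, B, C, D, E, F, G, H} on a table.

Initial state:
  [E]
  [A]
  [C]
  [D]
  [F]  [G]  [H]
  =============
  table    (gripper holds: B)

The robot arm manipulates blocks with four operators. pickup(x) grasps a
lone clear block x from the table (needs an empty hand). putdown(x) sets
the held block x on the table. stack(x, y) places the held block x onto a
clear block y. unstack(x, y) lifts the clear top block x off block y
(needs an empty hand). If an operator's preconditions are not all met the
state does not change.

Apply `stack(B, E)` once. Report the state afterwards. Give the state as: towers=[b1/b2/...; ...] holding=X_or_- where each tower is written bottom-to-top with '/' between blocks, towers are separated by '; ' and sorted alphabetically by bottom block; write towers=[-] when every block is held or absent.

towers=[F/D/C/A/E/B; G; H] holding=-

before: towers=[F/D/C/A/E; G; H] holding=B
pre[stack(B, E)]: holding(B) ✓, clear(E) ✓, B≠E ✓
all met → apply stack(B, E)
after:  towers=[F/D/C/A/E/B; G; H] holding=-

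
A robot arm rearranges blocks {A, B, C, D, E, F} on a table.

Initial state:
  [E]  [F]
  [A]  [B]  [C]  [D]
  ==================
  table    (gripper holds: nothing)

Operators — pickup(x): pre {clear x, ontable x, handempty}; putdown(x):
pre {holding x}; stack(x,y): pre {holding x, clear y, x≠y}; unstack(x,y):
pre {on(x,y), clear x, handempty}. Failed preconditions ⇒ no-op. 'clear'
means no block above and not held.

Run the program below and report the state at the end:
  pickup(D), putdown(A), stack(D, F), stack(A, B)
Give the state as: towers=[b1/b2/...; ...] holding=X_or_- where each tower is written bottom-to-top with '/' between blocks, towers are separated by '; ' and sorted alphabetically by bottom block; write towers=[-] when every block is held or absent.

towers=[A/E; B/F/D; C] holding=-

step 1 (pickup(D)): towers=[A/E; B/F; C] holding=D
step 2 (putdown(A)) [no-op]: towers=[A/E; B/F; C] holding=D
step 3 (stack(D, F)): towers=[A/E; B/F/D; C] holding=-
step 4 (stack(A, B)) [no-op]: towers=[A/E; B/F/D; C] holding=-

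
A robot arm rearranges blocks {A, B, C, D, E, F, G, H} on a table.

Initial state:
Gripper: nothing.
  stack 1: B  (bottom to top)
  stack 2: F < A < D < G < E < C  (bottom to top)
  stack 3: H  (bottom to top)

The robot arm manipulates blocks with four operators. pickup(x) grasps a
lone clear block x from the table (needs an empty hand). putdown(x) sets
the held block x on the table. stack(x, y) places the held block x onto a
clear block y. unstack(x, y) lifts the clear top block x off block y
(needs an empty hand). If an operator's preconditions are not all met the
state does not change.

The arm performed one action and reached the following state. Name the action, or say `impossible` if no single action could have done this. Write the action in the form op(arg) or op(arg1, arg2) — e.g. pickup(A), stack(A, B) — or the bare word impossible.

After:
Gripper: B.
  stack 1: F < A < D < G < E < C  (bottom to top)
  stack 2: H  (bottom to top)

pickup(B)

target: towers=[F/A/D/G/E/C; H] holding=B
         pickup(H) → towers=[B; F/A/D/G/E/C] holding=H
         pickup(B) → towers=[F/A/D/G/E/C; H] holding=B  ← match
     unstack(C, E) → towers=[B; F/A/D/G/E; H] holding=C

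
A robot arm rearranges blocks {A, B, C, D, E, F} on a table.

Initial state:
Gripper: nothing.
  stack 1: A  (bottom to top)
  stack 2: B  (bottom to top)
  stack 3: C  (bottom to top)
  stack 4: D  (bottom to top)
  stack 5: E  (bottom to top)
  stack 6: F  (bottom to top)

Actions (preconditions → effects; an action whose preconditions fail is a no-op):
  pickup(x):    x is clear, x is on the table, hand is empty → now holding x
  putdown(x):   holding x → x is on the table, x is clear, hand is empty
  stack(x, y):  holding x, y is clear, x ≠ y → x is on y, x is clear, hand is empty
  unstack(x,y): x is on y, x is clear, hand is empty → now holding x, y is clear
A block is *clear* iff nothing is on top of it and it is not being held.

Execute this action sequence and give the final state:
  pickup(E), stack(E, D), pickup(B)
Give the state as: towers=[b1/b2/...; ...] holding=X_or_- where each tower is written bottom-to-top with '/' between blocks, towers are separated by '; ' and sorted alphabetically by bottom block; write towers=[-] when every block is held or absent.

towers=[A; C; D/E; F] holding=B

step 1 (pickup(E)): towers=[A; B; C; D; F] holding=E
step 2 (stack(E, D)): towers=[A; B; C; D/E; F] holding=-
step 3 (pickup(B)): towers=[A; C; D/E; F] holding=B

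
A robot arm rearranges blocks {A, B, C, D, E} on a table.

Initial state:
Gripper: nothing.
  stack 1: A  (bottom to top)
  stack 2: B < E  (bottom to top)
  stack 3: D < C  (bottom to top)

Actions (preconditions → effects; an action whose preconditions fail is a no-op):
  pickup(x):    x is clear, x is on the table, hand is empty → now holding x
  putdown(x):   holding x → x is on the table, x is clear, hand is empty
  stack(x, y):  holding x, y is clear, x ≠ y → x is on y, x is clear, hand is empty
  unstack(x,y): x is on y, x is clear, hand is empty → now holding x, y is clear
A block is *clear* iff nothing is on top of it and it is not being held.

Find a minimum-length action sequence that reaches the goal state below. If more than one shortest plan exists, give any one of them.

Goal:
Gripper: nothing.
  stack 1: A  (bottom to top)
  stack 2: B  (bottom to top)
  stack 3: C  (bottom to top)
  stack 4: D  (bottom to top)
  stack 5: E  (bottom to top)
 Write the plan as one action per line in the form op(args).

unstack(E, B)
putdown(E)
unstack(C, D)
putdown(C)

step 1 (unstack(E, B)): towers=[A; B; D/C] holding=E
step 2 (putdown(E)): towers=[A; B; D/C; E] holding=-
step 3 (unstack(C, D)): towers=[A; B; D; E] holding=C
step 4 (putdown(C)): towers=[A; B; C; D; E] holding=-
goal check: towers=[A; B; C; D; E] holding=- — reached (length 4, optimal by BFS)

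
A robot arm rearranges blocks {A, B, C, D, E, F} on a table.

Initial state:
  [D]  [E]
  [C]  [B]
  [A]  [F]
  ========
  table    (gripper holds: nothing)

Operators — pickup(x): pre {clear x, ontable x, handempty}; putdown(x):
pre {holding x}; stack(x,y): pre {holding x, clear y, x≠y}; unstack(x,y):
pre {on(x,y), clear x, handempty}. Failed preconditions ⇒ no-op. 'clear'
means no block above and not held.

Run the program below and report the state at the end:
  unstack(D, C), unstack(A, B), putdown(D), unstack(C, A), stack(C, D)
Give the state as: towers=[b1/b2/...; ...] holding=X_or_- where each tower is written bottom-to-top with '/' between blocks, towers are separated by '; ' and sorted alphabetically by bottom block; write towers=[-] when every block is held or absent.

towers=[A; D/C; F/B/E] holding=-

step 1 (unstack(D, C)): towers=[A/C; F/B/E] holding=D
step 2 (unstack(A, B)) [no-op]: towers=[A/C; F/B/E] holding=D
step 3 (putdown(D)): towers=[A/C; D; F/B/E] holding=-
step 4 (unstack(C, A)): towers=[A; D; F/B/E] holding=C
step 5 (stack(C, D)): towers=[A; D/C; F/B/E] holding=-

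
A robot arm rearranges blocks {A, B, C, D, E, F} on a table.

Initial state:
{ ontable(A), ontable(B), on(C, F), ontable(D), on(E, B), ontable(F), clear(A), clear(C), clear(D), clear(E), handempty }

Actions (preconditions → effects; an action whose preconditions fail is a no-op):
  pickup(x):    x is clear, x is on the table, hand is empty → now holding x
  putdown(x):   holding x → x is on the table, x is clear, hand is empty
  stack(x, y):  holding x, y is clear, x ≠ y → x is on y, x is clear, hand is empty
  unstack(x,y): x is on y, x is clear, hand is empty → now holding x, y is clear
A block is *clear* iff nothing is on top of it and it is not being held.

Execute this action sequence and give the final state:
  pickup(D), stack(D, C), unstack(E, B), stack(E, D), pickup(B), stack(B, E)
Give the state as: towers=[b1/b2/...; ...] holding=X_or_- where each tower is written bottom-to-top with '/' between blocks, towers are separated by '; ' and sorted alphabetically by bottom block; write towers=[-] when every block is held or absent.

step 1 (pickup(D)): towers=[A; B/E; F/C] holding=D
step 2 (stack(D, C)): towers=[A; B/E; F/C/D] holding=-
step 3 (unstack(E, B)): towers=[A; B; F/C/D] holding=E
step 4 (stack(E, D)): towers=[A; B; F/C/D/E] holding=-
step 5 (pickup(B)): towers=[A; F/C/D/E] holding=B
step 6 (stack(B, E)): towers=[A; F/C/D/E/B] holding=-

towers=[A; F/C/D/E/B] holding=-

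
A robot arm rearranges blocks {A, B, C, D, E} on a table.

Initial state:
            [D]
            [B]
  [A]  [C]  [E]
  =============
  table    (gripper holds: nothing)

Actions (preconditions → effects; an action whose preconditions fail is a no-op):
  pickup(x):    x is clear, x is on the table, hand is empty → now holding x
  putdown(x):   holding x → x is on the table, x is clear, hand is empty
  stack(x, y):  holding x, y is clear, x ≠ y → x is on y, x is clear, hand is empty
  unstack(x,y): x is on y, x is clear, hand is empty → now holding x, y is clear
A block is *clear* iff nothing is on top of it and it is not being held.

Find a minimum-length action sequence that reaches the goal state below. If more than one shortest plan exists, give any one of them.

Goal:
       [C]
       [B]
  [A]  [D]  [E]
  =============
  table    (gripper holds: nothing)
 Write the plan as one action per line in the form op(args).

step 1 (unstack(D, B)): towers=[A; C; E/B] holding=D
step 2 (putdown(D)): towers=[A; C; D; E/B] holding=-
step 3 (unstack(B, E)): towers=[A; C; D; E] holding=B
step 4 (stack(B, D)): towers=[A; C; D/B; E] holding=-
step 5 (pickup(C)): towers=[A; D/B; E] holding=C
step 6 (stack(C, B)): towers=[A; D/B/C; E] holding=-
goal check: towers=[A; D/B/C; E] holding=- — reached (length 6, optimal by BFS)

unstack(D, B)
putdown(D)
unstack(B, E)
stack(B, D)
pickup(C)
stack(C, B)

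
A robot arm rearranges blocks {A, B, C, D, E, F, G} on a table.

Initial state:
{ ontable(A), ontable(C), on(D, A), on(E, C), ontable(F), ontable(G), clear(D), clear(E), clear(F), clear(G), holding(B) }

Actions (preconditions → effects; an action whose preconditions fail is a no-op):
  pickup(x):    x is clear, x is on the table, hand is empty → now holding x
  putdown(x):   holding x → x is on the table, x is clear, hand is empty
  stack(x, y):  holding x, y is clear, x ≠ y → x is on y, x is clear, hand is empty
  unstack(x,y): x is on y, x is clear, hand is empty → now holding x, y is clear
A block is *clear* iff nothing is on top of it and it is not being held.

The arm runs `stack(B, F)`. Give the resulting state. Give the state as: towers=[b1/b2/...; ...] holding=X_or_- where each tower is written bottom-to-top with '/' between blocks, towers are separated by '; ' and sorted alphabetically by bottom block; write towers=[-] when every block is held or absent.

towers=[A/D; C/E; F/B; G] holding=-

before: towers=[A/D; C/E; F; G] holding=B
pre[stack(B, F)]: holding(B) yes, clear(F) yes, B≠F yes
all met → apply stack(B, F)
after:  towers=[A/D; C/E; F/B; G] holding=-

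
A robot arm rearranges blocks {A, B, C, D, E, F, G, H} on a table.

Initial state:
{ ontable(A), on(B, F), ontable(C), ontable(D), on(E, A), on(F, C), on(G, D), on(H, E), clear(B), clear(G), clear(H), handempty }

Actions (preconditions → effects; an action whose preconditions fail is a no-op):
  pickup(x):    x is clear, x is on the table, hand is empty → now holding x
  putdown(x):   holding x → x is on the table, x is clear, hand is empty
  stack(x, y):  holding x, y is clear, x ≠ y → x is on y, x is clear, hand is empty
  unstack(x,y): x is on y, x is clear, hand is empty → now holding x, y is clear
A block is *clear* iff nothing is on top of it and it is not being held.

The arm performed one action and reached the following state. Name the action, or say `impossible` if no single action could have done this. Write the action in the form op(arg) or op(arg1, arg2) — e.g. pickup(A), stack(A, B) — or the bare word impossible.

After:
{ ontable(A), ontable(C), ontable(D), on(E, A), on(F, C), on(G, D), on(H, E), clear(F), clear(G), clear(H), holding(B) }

unstack(B, F)

target: towers=[A/E/H; C/F; D/G] holding=B
     unstack(G, D) → towers=[A/E/H; C/F/B; D] holding=G
     unstack(H, E) → towers=[A/E; C/F/B; D/G] holding=H
     unstack(B, F) → towers=[A/E/H; C/F; D/G] holding=B  ← match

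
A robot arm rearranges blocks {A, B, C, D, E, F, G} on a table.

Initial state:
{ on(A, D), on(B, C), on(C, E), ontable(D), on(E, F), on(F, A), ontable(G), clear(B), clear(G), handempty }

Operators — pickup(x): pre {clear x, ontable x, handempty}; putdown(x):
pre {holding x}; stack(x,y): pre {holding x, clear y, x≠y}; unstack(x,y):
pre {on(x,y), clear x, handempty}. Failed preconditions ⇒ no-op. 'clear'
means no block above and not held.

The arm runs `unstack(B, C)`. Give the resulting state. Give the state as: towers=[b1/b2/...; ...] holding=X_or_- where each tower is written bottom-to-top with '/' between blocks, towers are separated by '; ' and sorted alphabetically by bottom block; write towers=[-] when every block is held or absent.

towers=[D/A/F/E/C; G] holding=B

before: towers=[D/A/F/E/C/B; G] holding=-
pre[unstack(B, C)]: on(B,C) yes, clear(B) yes, handempty yes
all met → apply unstack(B, C)
after:  towers=[D/A/F/E/C; G] holding=B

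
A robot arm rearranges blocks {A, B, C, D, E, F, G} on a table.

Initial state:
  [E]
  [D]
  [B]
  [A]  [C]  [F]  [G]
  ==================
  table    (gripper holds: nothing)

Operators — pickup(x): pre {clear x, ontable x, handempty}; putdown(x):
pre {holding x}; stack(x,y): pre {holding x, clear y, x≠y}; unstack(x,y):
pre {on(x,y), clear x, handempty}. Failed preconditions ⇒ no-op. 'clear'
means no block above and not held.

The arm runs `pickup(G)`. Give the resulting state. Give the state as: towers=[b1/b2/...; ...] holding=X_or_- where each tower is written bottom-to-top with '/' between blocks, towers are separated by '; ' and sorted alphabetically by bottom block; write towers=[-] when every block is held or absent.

before: towers=[A/B/D/E; C; F; G] holding=-
pre[pickup(G)]: clear(G) yes, ontable(G) yes, handempty yes
all met → apply pickup(G)
after:  towers=[A/B/D/E; C; F] holding=G

towers=[A/B/D/E; C; F] holding=G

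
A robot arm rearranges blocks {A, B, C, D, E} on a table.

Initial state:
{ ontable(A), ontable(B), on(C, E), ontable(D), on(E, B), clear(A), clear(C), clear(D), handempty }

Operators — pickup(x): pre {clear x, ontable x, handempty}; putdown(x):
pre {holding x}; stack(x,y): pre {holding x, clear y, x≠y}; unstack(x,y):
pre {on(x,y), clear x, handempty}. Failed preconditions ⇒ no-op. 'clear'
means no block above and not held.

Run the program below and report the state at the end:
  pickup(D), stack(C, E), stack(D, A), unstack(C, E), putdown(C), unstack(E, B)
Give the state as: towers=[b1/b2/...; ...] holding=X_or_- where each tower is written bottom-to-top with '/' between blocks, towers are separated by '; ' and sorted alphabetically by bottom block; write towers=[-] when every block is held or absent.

towers=[A/D; B; C] holding=E

step 1 (pickup(D)): towers=[A; B/E/C] holding=D
step 2 (stack(C, E)) [no-op]: towers=[A; B/E/C] holding=D
step 3 (stack(D, A)): towers=[A/D; B/E/C] holding=-
step 4 (unstack(C, E)): towers=[A/D; B/E] holding=C
step 5 (putdown(C)): towers=[A/D; B/E; C] holding=-
step 6 (unstack(E, B)): towers=[A/D; B; C] holding=E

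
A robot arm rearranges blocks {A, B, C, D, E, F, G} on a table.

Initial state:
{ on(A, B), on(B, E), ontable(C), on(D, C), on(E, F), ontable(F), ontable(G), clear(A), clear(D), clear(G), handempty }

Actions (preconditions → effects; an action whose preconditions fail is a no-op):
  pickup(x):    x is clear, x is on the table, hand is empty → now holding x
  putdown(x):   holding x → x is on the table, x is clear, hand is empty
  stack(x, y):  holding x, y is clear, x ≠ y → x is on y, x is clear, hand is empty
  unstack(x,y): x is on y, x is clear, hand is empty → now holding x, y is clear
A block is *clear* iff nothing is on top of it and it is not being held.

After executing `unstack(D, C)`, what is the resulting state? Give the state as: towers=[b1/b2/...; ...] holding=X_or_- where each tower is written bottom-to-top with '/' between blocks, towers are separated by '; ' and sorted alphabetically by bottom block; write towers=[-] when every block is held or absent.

before: towers=[C/D; F/E/B/A; G] holding=-
pre[unstack(D, C)]: on(D,C) yes, clear(D) yes, handempty yes
all met → apply unstack(D, C)
after:  towers=[C; F/E/B/A; G] holding=D

towers=[C; F/E/B/A; G] holding=D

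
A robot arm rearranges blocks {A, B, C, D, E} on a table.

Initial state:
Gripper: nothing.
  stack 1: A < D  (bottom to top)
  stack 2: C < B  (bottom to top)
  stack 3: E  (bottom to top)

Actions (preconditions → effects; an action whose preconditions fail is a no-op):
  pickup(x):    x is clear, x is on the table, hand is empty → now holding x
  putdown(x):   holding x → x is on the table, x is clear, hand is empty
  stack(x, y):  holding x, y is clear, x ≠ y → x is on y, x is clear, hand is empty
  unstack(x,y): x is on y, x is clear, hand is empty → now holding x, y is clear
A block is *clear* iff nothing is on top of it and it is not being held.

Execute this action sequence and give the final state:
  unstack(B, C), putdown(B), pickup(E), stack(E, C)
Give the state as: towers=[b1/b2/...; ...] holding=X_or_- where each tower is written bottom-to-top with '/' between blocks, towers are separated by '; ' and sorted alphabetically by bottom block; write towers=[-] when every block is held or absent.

step 1 (unstack(B, C)): towers=[A/D; C; E] holding=B
step 2 (putdown(B)): towers=[A/D; B; C; E] holding=-
step 3 (pickup(E)): towers=[A/D; B; C] holding=E
step 4 (stack(E, C)): towers=[A/D; B; C/E] holding=-

towers=[A/D; B; C/E] holding=-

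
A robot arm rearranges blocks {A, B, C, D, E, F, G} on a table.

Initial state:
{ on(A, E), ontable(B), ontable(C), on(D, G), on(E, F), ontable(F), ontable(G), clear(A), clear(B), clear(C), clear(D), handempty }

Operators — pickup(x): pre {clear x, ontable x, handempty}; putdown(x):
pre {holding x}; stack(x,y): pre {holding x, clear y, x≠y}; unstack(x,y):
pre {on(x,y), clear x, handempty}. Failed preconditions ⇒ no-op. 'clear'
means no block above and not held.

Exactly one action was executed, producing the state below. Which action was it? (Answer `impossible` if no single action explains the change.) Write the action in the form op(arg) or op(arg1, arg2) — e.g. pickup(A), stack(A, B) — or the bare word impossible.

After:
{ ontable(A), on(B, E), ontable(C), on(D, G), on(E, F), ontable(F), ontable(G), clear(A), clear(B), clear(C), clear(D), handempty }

impossible

target: towers=[A; C; F/E/B; G/D] holding=-
         pickup(B) → towers=[C; F/E/A; G/D] holding=B
     unstack(D, G) → towers=[B; C; F/E/A; G] holding=D
     unstack(A, E) → towers=[B; C; F/E; G/D] holding=A
         pickup(C) → towers=[B; F/E/A; G/D] holding=C
none of the 4 applicable actions match → impossible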